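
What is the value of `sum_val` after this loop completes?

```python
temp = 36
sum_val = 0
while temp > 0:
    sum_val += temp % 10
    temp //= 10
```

Let's trace through this code step by step.

Initialize: temp = 36
Initialize: sum_val = 0
Entering loop: while temp > 0:
After iteration 1: temp = 3, sum_val = 6
After iteration 2: temp = 0, sum_val = 9
Loop ends.

Final answer: 9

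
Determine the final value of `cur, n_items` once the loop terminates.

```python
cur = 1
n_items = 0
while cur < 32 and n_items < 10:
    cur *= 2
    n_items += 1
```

Let's trace through this code step by step.

Initialize: cur = 1
Initialize: n_items = 0
Entering loop: while cur < 32 and n_items < 10:
After iteration 1: cur = 2, n_items = 1
After iteration 2: cur = 4, n_items = 2
After iteration 3: cur = 8, n_items = 3
After iteration 4: cur = 16, n_items = 4
After iteration 5: cur = 32, n_items = 5
Loop ends.

Final answer: 32, 5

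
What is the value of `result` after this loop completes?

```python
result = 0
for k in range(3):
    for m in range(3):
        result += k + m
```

Let's trace through this code step by step.

Initialize: result = 0
Entering loop: for k in range(3):
After iteration 1: k = 0, result = 3
After iteration 2: k = 1, result = 9
After iteration 3: k = 2, result = 18
Loop ends.

Final answer: 18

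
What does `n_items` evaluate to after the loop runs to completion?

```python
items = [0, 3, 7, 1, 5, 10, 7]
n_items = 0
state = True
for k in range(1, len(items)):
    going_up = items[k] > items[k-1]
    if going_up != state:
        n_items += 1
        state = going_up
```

Let's trace through this code step by step.

Initialize: items = [0, 3, 7, 1, 5, 10, 7]
Initialize: n_items = 0
Initialize: state = True
Entering loop: for k in range(1, len(items)):
After iteration 1: k = 1, n_items = 0, state = True, going_up = True
After iteration 2: k = 2, n_items = 0, state = True, going_up = True
After iteration 3: k = 3, n_items = 1, state = False, going_up = False
After iteration 4: k = 4, n_items = 2, state = True, going_up = True
After iteration 5: k = 5, n_items = 2, state = True, going_up = True
After iteration 6: k = 6, n_items = 3, state = False, going_up = False
Loop ends.

Final answer: 3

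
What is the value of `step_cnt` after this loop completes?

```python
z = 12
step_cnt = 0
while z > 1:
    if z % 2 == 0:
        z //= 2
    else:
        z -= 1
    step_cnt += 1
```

Let's trace through this code step by step.

Initialize: z = 12
Initialize: step_cnt = 0
Entering loop: while z > 1:
After iteration 1: z = 6, step_cnt = 1
After iteration 2: z = 3, step_cnt = 2
After iteration 3: z = 2, step_cnt = 3
After iteration 4: z = 1, step_cnt = 4
Loop ends.

Final answer: 4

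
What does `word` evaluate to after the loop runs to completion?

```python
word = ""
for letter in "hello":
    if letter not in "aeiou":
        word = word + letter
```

Let's trace through this code step by step.

Initialize: word = ''
Entering loop: for letter in "hello":
After iteration 1: letter = 'h', word = 'h'
After iteration 2: letter = 'e', word = 'h'
After iteration 3: letter = 'l', word = 'hl'
After iteration 4: letter = 'l', word = 'hll'
After iteration 5: letter = 'o', word = 'hll'
Loop ends.

Final answer: 'hll'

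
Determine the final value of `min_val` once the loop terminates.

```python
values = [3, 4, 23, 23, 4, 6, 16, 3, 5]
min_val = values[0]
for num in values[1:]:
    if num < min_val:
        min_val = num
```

Let's trace through this code step by step.

Initialize: values = [3, 4, 23, 23, 4, 6, 16, 3, 5]
Initialize: min_val = 3
Entering loop: for num in values[1:]:
After iteration 1: num = 4, min_val = 3
After iteration 2: num = 23, min_val = 3
After iteration 3: num = 23, min_val = 3
After iteration 4: num = 4, min_val = 3
After iteration 5: num = 6, min_val = 3
After iteration 6: num = 16, min_val = 3
After iteration 7: num = 3, min_val = 3
After iteration 8: num = 5, min_val = 3
Loop ends.

Final answer: 3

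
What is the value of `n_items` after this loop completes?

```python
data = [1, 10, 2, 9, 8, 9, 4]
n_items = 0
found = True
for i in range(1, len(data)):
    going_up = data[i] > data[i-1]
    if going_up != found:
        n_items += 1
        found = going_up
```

Let's trace through this code step by step.

Initialize: data = [1, 10, 2, 9, 8, 9, 4]
Initialize: n_items = 0
Initialize: found = True
Entering loop: for i in range(1, len(data)):
After iteration 1: i = 1, n_items = 0, found = True, going_up = True
After iteration 2: i = 2, n_items = 1, found = False, going_up = False
After iteration 3: i = 3, n_items = 2, found = True, going_up = True
After iteration 4: i = 4, n_items = 3, found = False, going_up = False
After iteration 5: i = 5, n_items = 4, found = True, going_up = True
After iteration 6: i = 6, n_items = 5, found = False, going_up = False
Loop ends.

Final answer: 5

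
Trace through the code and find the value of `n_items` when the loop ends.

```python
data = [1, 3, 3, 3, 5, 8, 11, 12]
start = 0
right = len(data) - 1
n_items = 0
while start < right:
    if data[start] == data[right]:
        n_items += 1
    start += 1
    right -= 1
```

Let's trace through this code step by step.

Initialize: data = [1, 3, 3, 3, 5, 8, 11, 12]
Initialize: start = 0
Initialize: right = 7
Initialize: n_items = 0
Entering loop: while start < right:
After iteration 1: start = 1, right = 6, n_items = 0
After iteration 2: start = 2, right = 5, n_items = 0
After iteration 3: start = 3, right = 4, n_items = 0
After iteration 4: start = 4, right = 3, n_items = 0
Loop ends.

Final answer: 0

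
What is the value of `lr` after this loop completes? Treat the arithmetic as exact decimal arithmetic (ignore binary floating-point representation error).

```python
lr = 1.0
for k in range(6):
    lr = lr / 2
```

Let's trace through this code step by step.

Initialize: lr = 1.0
Entering loop: for k in range(6):
After iteration 1: k = 0, lr = 0.5
After iteration 2: k = 1, lr = 0.25
After iteration 3: k = 2, lr = 0.125
After iteration 4: k = 3, lr = 0.0625
After iteration 5: k = 4, lr = 0.03125
After iteration 6: k = 5, lr = 0.015625
Loop ends.

Final answer: 0.015625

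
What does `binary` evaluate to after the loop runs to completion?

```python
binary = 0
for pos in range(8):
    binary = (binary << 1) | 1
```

Let's trace through this code step by step.

Initialize: binary = 0
Entering loop: for pos in range(8):
After iteration 1: pos = 0, binary = 1
After iteration 2: pos = 1, binary = 3
After iteration 3: pos = 2, binary = 7
After iteration 4: pos = 3, binary = 15
After iteration 5: pos = 4, binary = 31
After iteration 6: pos = 5, binary = 63
After iteration 7: pos = 6, binary = 127
After iteration 8: pos = 7, binary = 255
Loop ends.

Final answer: 255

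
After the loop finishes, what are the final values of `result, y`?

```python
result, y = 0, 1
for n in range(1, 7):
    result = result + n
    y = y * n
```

Let's trace through this code step by step.

Initialize: result = 0
Initialize: y = 1
Entering loop: for n in range(1, 7):
After iteration 1: n = 1, result = 1, y = 1
After iteration 2: n = 2, result = 3, y = 2
After iteration 3: n = 3, result = 6, y = 6
After iteration 4: n = 4, result = 10, y = 24
After iteration 5: n = 5, result = 15, y = 120
After iteration 6: n = 6, result = 21, y = 720
Loop ends.

Final answer: 21, 720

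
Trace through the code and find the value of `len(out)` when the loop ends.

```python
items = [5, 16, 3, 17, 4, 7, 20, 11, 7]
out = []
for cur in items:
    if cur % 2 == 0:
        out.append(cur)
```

Let's trace through this code step by step.

Initialize: items = [5, 16, 3, 17, 4, 7, 20, 11, 7]
Initialize: out = []
Entering loop: for cur in items:
After iteration 1: cur = 5, out = []
After iteration 2: cur = 16, out = [16]
After iteration 3: cur = 3, out = [16]
After iteration 4: cur = 17, out = [16]
After iteration 5: cur = 4, out = [16, 4]
After iteration 6: cur = 7, out = [16, 4]
After iteration 7: cur = 20, out = [16, 4, 20]
After iteration 8: cur = 11, out = [16, 4, 20]
After iteration 9: cur = 7, out = [16, 4, 20]
Loop ends.
len(out) = 3

Final answer: 3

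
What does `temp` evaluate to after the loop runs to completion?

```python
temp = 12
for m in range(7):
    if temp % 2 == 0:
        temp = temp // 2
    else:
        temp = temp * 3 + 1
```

Let's trace through this code step by step.

Initialize: temp = 12
Entering loop: for m in range(7):
After iteration 1: m = 0, temp = 6
After iteration 2: m = 1, temp = 3
After iteration 3: m = 2, temp = 10
After iteration 4: m = 3, temp = 5
After iteration 5: m = 4, temp = 16
After iteration 6: m = 5, temp = 8
After iteration 7: m = 6, temp = 4
Loop ends.

Final answer: 4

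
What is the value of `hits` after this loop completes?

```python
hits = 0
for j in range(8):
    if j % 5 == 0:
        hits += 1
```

Let's trace through this code step by step.

Initialize: hits = 0
Entering loop: for j in range(8):
After iteration 1: j = 0, hits = 1
After iteration 2: j = 1, hits = 1
After iteration 3: j = 2, hits = 1
After iteration 4: j = 3, hits = 1
After iteration 5: j = 4, hits = 1
After iteration 6: j = 5, hits = 2
After iteration 7: j = 6, hits = 2
After iteration 8: j = 7, hits = 2
Loop ends.

Final answer: 2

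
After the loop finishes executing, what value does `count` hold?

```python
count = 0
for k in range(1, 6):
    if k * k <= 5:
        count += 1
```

Let's trace through this code step by step.

Initialize: count = 0
Entering loop: for k in range(1, 6):
After iteration 1: k = 1, count = 1
After iteration 2: k = 2, count = 2
After iteration 3: k = 3, count = 2
After iteration 4: k = 4, count = 2
After iteration 5: k = 5, count = 2
Loop ends.

Final answer: 2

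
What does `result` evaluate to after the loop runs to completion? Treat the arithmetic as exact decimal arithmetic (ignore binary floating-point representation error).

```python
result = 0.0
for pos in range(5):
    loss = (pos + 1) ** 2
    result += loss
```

Let's trace through this code step by step.

Initialize: result = 0.0
Entering loop: for pos in range(5):
After iteration 1: pos = 0, result = 1.0, loss = 1
After iteration 2: pos = 1, result = 5.0, loss = 4
After iteration 3: pos = 2, result = 14.0, loss = 9
After iteration 4: pos = 3, result = 30.0, loss = 16
After iteration 5: pos = 4, result = 55.0, loss = 25
Loop ends.

Final answer: 55.0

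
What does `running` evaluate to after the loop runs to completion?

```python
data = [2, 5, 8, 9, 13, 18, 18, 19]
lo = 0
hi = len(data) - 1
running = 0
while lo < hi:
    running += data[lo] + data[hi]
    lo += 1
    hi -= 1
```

Let's trace through this code step by step.

Initialize: data = [2, 5, 8, 9, 13, 18, 18, 19]
Initialize: lo = 0
Initialize: hi = 7
Initialize: running = 0
Entering loop: while lo < hi:
After iteration 1: lo = 1, hi = 6, running = 21
After iteration 2: lo = 2, hi = 5, running = 44
After iteration 3: lo = 3, hi = 4, running = 70
After iteration 4: lo = 4, hi = 3, running = 92
Loop ends.

Final answer: 92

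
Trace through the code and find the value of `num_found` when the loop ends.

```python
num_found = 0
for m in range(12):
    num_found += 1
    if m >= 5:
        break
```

Let's trace through this code step by step.

Initialize: num_found = 0
Entering loop: for m in range(12):
After iteration 1: m = 0, num_found = 1
After iteration 2: m = 1, num_found = 2
After iteration 3: m = 2, num_found = 3
After iteration 4: m = 3, num_found = 4
After iteration 5: m = 4, num_found = 5
After iteration 6: m = 5, num_found = 6
Loop ends.

Final answer: 6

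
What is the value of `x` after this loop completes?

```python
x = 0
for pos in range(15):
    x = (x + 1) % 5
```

Let's trace through this code step by step.

Initialize: x = 0
Entering loop: for pos in range(15):
After iteration 1: pos = 0, x = 1
After iteration 2: pos = 1, x = 2
After iteration 3: pos = 2, x = 3
After iteration 4: pos = 3, x = 4
After iteration 5: pos = 4, x = 0
After iteration 6: pos = 5, x = 1
After iteration 7: pos = 6, x = 2
After iteration 8: pos = 7, x = 3
After iteration 9: pos = 8, x = 4
After iteration 10: pos = 9, x = 0
After iteration 11: pos = 10, x = 1
After iteration 12: pos = 11, x = 2
After iteration 13: pos = 12, x = 3
After iteration 14: pos = 13, x = 4
After iteration 15: pos = 14, x = 0
Loop ends.

Final answer: 0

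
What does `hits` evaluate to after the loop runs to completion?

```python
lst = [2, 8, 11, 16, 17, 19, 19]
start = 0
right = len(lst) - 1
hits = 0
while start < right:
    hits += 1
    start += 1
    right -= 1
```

Let's trace through this code step by step.

Initialize: lst = [2, 8, 11, 16, 17, 19, 19]
Initialize: start = 0
Initialize: right = 6
Initialize: hits = 0
Entering loop: while start < right:
After iteration 1: start = 1, right = 5, hits = 1
After iteration 2: start = 2, right = 4, hits = 2
After iteration 3: start = 3, right = 3, hits = 3
Loop ends.

Final answer: 3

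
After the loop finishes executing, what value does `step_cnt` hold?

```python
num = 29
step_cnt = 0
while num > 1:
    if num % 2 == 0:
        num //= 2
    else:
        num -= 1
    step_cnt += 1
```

Let's trace through this code step by step.

Initialize: num = 29
Initialize: step_cnt = 0
Entering loop: while num > 1:
After iteration 1: num = 28, step_cnt = 1
After iteration 2: num = 14, step_cnt = 2
After iteration 3: num = 7, step_cnt = 3
After iteration 4: num = 6, step_cnt = 4
After iteration 5: num = 3, step_cnt = 5
After iteration 6: num = 2, step_cnt = 6
After iteration 7: num = 1, step_cnt = 7
Loop ends.

Final answer: 7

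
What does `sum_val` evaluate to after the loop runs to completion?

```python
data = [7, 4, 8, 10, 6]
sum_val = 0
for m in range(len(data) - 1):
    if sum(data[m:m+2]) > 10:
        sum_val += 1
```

Let's trace through this code step by step.

Initialize: data = [7, 4, 8, 10, 6]
Initialize: sum_val = 0
Entering loop: for m in range(len(data) - 1):
After iteration 1: m = 0, sum_val = 1
After iteration 2: m = 1, sum_val = 2
After iteration 3: m = 2, sum_val = 3
After iteration 4: m = 3, sum_val = 4
Loop ends.

Final answer: 4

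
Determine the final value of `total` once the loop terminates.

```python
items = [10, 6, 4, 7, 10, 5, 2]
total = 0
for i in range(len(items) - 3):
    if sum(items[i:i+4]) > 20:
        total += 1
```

Let's trace through this code step by step.

Initialize: items = [10, 6, 4, 7, 10, 5, 2]
Initialize: total = 0
Entering loop: for i in range(len(items) - 3):
After iteration 1: i = 0, total = 1
After iteration 2: i = 1, total = 2
After iteration 3: i = 2, total = 3
After iteration 4: i = 3, total = 4
Loop ends.

Final answer: 4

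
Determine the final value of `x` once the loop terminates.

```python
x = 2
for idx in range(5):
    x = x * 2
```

Let's trace through this code step by step.

Initialize: x = 2
Entering loop: for idx in range(5):
After iteration 1: idx = 0, x = 4
After iteration 2: idx = 1, x = 8
After iteration 3: idx = 2, x = 16
After iteration 4: idx = 3, x = 32
After iteration 5: idx = 4, x = 64
Loop ends.

Final answer: 64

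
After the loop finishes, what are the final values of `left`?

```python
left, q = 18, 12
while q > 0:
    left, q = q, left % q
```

Let's trace through this code step by step.

Initialize: left = 18
Initialize: q = 12
Entering loop: while q > 0:
After iteration 1: left = 12, q = 6
After iteration 2: left = 6, q = 0
Loop ends.

Final answer: 6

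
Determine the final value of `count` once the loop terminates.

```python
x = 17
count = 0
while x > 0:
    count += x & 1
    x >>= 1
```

Let's trace through this code step by step.

Initialize: x = 17
Initialize: count = 0
Entering loop: while x > 0:
After iteration 1: x = 8, count = 1
After iteration 2: x = 4, count = 1
After iteration 3: x = 2, count = 1
After iteration 4: x = 1, count = 1
After iteration 5: x = 0, count = 2
Loop ends.

Final answer: 2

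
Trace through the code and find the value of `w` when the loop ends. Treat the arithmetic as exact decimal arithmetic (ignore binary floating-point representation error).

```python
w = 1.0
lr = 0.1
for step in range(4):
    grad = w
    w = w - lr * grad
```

Let's trace through this code step by step.

Initialize: w = 1.0
Initialize: lr = 0.1
Entering loop: for step in range(4):
After iteration 1: step = 0, w = 0.9, grad = 1.0
After iteration 2: step = 1, w = 0.81, grad = 0.9
After iteration 3: step = 2, w = 0.729, grad = 0.81
After iteration 4: step = 3, w = 0.6561, grad = 0.729
Loop ends.

Final answer: 0.6561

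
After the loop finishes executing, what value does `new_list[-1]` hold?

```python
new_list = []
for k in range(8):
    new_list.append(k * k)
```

Let's trace through this code step by step.

Initialize: new_list = []
Entering loop: for k in range(8):
After iteration 1: k = 0, new_list = [0]
After iteration 2: k = 1, new_list = [0, 1]
After iteration 3: k = 2, new_list = [0, 1, 4]
After iteration 4: k = 3, new_list = [0, 1, 4, 9]
After iteration 5: k = 4, new_list = [0, 1, 4, 9, 16]
After iteration 6: k = 5, new_list = [0, 1, 4, 9, 16, 25]
After iteration 7: k = 6, new_list = [0, 1, 4, 9, 16, 25, 36]
After iteration 8: k = 7, new_list = [0, 1, 4, 9, 16, 25, 36, 49]
Loop ends.
new_list[-1] = 49

Final answer: 49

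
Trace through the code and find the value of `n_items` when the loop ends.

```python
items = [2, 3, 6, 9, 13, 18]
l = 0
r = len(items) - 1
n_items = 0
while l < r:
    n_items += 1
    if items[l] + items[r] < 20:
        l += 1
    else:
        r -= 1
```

Let's trace through this code step by step.

Initialize: items = [2, 3, 6, 9, 13, 18]
Initialize: l = 0
Initialize: r = 5
Initialize: n_items = 0
Entering loop: while l < r:
After iteration 1: l = 0, r = 4, n_items = 1
After iteration 2: l = 1, r = 4, n_items = 2
After iteration 3: l = 2, r = 4, n_items = 3
After iteration 4: l = 3, r = 4, n_items = 4
After iteration 5: l = 3, r = 3, n_items = 5
Loop ends.

Final answer: 5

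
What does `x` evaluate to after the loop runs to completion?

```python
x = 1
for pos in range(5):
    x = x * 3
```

Let's trace through this code step by step.

Initialize: x = 1
Entering loop: for pos in range(5):
After iteration 1: pos = 0, x = 3
After iteration 2: pos = 1, x = 9
After iteration 3: pos = 2, x = 27
After iteration 4: pos = 3, x = 81
After iteration 5: pos = 4, x = 243
Loop ends.

Final answer: 243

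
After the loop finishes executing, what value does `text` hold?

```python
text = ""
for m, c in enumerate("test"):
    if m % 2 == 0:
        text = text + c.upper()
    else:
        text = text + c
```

Let's trace through this code step by step.

Initialize: text = ''
Entering loop: for m, c in enumerate("test"):
After iteration 1: m = 0, c = 't', text = 'T'
After iteration 2: m = 1, c = 'e', text = 'Te'
After iteration 3: m = 2, c = 's', text = 'TeS'
After iteration 4: m = 3, c = 't', text = 'TeSt'
Loop ends.

Final answer: 'TeSt'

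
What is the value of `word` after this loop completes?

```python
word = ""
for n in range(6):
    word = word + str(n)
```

Let's trace through this code step by step.

Initialize: word = ''
Entering loop: for n in range(6):
After iteration 1: n = 0, word = '0'
After iteration 2: n = 1, word = '01'
After iteration 3: n = 2, word = '012'
After iteration 4: n = 3, word = '0123'
After iteration 5: n = 4, word = '01234'
After iteration 6: n = 5, word = '012345'
Loop ends.

Final answer: '012345'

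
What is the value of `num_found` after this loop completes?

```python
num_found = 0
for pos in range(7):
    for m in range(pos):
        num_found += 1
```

Let's trace through this code step by step.

Initialize: num_found = 0
Entering loop: for pos in range(7):
After iteration 1: pos = 0, num_found = 0
After iteration 2: pos = 1, num_found = 1, m = 0
After iteration 3: pos = 2, num_found = 3, m = 1
After iteration 4: pos = 3, num_found = 6, m = 2
After iteration 5: pos = 4, num_found = 10, m = 3
After iteration 6: pos = 5, num_found = 15, m = 4
After iteration 7: pos = 6, num_found = 21, m = 5
Loop ends.

Final answer: 21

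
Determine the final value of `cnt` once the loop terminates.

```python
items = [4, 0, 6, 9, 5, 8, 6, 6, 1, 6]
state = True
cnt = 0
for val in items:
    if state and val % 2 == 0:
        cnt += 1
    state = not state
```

Let's trace through this code step by step.

Initialize: items = [4, 0, 6, 9, 5, 8, 6, 6, 1, 6]
Initialize: state = True
Initialize: cnt = 0
Entering loop: for val in items:
After iteration 1: val = 4, state = False, cnt = 1
After iteration 2: val = 0, state = True, cnt = 1
After iteration 3: val = 6, state = False, cnt = 2
After iteration 4: val = 9, state = True, cnt = 2
After iteration 5: val = 5, state = False, cnt = 2
After iteration 6: val = 8, state = True, cnt = 2
After iteration 7: val = 6, state = False, cnt = 3
After iteration 8: val = 6, state = True, cnt = 3
After iteration 9: val = 1, state = False, cnt = 3
After iteration 10: val = 6, state = True, cnt = 3
Loop ends.

Final answer: 3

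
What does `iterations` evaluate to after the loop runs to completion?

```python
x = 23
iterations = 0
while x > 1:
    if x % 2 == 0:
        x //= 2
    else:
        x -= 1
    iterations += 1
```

Let's trace through this code step by step.

Initialize: x = 23
Initialize: iterations = 0
Entering loop: while x > 1:
After iteration 1: x = 22, iterations = 1
After iteration 2: x = 11, iterations = 2
After iteration 3: x = 10, iterations = 3
After iteration 4: x = 5, iterations = 4
After iteration 5: x = 4, iterations = 5
After iteration 6: x = 2, iterations = 6
After iteration 7: x = 1, iterations = 7
Loop ends.

Final answer: 7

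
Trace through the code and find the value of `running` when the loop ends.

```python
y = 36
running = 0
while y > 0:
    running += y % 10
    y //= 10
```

Let's trace through this code step by step.

Initialize: y = 36
Initialize: running = 0
Entering loop: while y > 0:
After iteration 1: y = 3, running = 6
After iteration 2: y = 0, running = 9
Loop ends.

Final answer: 9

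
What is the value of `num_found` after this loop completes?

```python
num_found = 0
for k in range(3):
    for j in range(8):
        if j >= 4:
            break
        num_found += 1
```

Let's trace through this code step by step.

Initialize: num_found = 0
Entering loop: for k in range(3):
After iteration 1: k = 0, num_found = 4
After iteration 2: k = 1, num_found = 8
After iteration 3: k = 2, num_found = 12
Loop ends.

Final answer: 12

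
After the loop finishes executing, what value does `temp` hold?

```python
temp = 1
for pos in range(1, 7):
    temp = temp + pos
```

Let's trace through this code step by step.

Initialize: temp = 1
Entering loop: for pos in range(1, 7):
After iteration 1: pos = 1, temp = 2
After iteration 2: pos = 2, temp = 4
After iteration 3: pos = 3, temp = 7
After iteration 4: pos = 4, temp = 11
After iteration 5: pos = 5, temp = 16
After iteration 6: pos = 6, temp = 22
Loop ends.

Final answer: 22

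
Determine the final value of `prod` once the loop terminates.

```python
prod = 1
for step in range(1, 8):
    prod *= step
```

Let's trace through this code step by step.

Initialize: prod = 1
Entering loop: for step in range(1, 8):
After iteration 1: step = 1, prod = 1
After iteration 2: step = 2, prod = 2
After iteration 3: step = 3, prod = 6
After iteration 4: step = 4, prod = 24
After iteration 5: step = 5, prod = 120
After iteration 6: step = 6, prod = 720
After iteration 7: step = 7, prod = 5040
Loop ends.

Final answer: 5040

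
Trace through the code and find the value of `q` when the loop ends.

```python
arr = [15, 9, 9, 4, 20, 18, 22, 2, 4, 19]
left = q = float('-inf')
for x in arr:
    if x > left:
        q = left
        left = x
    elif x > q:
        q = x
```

Let's trace through this code step by step.

Initialize: arr = [15, 9, 9, 4, 20, 18, 22, 2, 4, 19]
Initialize: left = -inf
Initialize: q = -inf
Entering loop: for x in arr:
After iteration 1: x = 15, left = 15, q = -inf
After iteration 2: x = 9, left = 15, q = 9
After iteration 3: x = 9, left = 15, q = 9
After iteration 4: x = 4, left = 15, q = 9
After iteration 5: x = 20, left = 20, q = 15
After iteration 6: x = 18, left = 20, q = 18
After iteration 7: x = 22, left = 22, q = 20
After iteration 8: x = 2, left = 22, q = 20
After iteration 9: x = 4, left = 22, q = 20
After iteration 10: x = 19, left = 22, q = 20
Loop ends.

Final answer: 20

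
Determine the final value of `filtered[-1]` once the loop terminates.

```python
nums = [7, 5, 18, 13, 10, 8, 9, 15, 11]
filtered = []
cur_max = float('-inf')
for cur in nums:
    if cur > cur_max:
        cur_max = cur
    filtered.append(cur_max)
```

Let's trace through this code step by step.

Initialize: nums = [7, 5, 18, 13, 10, 8, 9, 15, 11]
Initialize: filtered = []
Initialize: cur_max = -inf
Entering loop: for cur in nums:
After iteration 1: cur = 7, filtered = [7], cur_max = 7
After iteration 2: cur = 5, filtered = [7, 7], cur_max = 7
After iteration 3: cur = 18, filtered = [7, 7, 18], cur_max = 18
After iteration 4: cur = 13, filtered = [7, 7, 18, 18], cur_max = 18
After iteration 5: cur = 10, filtered = [7, 7, 18, 18, 18], cur_max = 18
After iteration 6: cur = 8, filtered = [7, 7, 18, 18, 18, 18], cur_max = 18
After iteration 7: cur = 9, filtered = [7, 7, 18, 18, 18, 18, 18], cur_max = 18
After iteration 8: cur = 15, filtered = [7, 7, 18, 18, 18, 18, 18, 18], cur_max = 18
After iteration 9: cur = 11, filtered = [7, 7, 18, 18, 18, 18, 18, 18, 18], cur_max = 18
Loop ends.
filtered[-1] = 18

Final answer: 18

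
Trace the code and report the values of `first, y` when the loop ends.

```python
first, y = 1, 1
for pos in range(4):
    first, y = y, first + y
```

Let's trace through this code step by step.

Initialize: first = 1
Initialize: y = 1
Entering loop: for pos in range(4):
After iteration 1: pos = 0, first = 1, y = 2
After iteration 2: pos = 1, first = 2, y = 3
After iteration 3: pos = 2, first = 3, y = 5
After iteration 4: pos = 3, first = 5, y = 8
Loop ends.

Final answer: 5, 8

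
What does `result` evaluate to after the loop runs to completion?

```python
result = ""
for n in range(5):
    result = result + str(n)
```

Let's trace through this code step by step.

Initialize: result = ''
Entering loop: for n in range(5):
After iteration 1: n = 0, result = '0'
After iteration 2: n = 1, result = '01'
After iteration 3: n = 2, result = '012'
After iteration 4: n = 3, result = '0123'
After iteration 5: n = 4, result = '01234'
Loop ends.

Final answer: '01234'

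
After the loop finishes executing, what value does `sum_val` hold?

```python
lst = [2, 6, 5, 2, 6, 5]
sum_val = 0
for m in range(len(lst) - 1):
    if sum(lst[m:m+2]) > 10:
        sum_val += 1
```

Let's trace through this code step by step.

Initialize: lst = [2, 6, 5, 2, 6, 5]
Initialize: sum_val = 0
Entering loop: for m in range(len(lst) - 1):
After iteration 1: m = 0, sum_val = 0
After iteration 2: m = 1, sum_val = 1
After iteration 3: m = 2, sum_val = 1
After iteration 4: m = 3, sum_val = 1
After iteration 5: m = 4, sum_val = 2
Loop ends.

Final answer: 2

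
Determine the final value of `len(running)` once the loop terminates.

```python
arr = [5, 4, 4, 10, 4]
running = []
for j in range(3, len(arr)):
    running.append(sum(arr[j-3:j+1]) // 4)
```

Let's trace through this code step by step.

Initialize: arr = [5, 4, 4, 10, 4]
Initialize: running = []
Entering loop: for j in range(3, len(arr)):
After iteration 1: j = 3, running = [5]
After iteration 2: j = 4, running = [5, 5]
Loop ends.
len(running) = 2

Final answer: 2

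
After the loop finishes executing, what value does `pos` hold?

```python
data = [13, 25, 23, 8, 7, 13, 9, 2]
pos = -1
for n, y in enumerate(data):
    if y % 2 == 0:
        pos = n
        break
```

Let's trace through this code step by step.

Initialize: data = [13, 25, 23, 8, 7, 13, 9, 2]
Initialize: pos = -1
Entering loop: for n, y in enumerate(data):
After iteration 1: n = 0, y = 13, pos = -1
After iteration 2: n = 1, y = 25, pos = -1
After iteration 3: n = 2, y = 23, pos = -1
After iteration 4: n = 3, y = 8, pos = 3
Loop ends.

Final answer: 3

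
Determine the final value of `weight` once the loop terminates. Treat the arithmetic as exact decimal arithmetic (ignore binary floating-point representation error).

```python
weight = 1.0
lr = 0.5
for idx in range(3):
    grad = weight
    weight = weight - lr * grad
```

Let's trace through this code step by step.

Initialize: weight = 1.0
Initialize: lr = 0.5
Entering loop: for idx in range(3):
After iteration 1: idx = 0, weight = 0.5, grad = 1.0
After iteration 2: idx = 1, weight = 0.25, grad = 0.5
After iteration 3: idx = 2, weight = 0.125, grad = 0.25
Loop ends.

Final answer: 0.125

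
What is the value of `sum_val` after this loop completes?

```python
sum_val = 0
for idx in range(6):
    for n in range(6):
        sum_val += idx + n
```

Let's trace through this code step by step.

Initialize: sum_val = 0
Entering loop: for idx in range(6):
After iteration 1: idx = 0, sum_val = 15
After iteration 2: idx = 1, sum_val = 36
After iteration 3: idx = 2, sum_val = 63
After iteration 4: idx = 3, sum_val = 96
After iteration 5: idx = 4, sum_val = 135
After iteration 6: idx = 5, sum_val = 180
Loop ends.

Final answer: 180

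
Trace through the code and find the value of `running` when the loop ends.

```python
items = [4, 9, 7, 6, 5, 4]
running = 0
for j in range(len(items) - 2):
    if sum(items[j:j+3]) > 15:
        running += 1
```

Let's trace through this code step by step.

Initialize: items = [4, 9, 7, 6, 5, 4]
Initialize: running = 0
Entering loop: for j in range(len(items) - 2):
After iteration 1: j = 0, running = 1
After iteration 2: j = 1, running = 2
After iteration 3: j = 2, running = 3
After iteration 4: j = 3, running = 3
Loop ends.

Final answer: 3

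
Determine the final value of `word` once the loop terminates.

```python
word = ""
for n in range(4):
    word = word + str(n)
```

Let's trace through this code step by step.

Initialize: word = ''
Entering loop: for n in range(4):
After iteration 1: n = 0, word = '0'
After iteration 2: n = 1, word = '01'
After iteration 3: n = 2, word = '012'
After iteration 4: n = 3, word = '0123'
Loop ends.

Final answer: '0123'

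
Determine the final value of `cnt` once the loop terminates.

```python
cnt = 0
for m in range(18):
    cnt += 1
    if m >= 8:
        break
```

Let's trace through this code step by step.

Initialize: cnt = 0
Entering loop: for m in range(18):
After iteration 1: m = 0, cnt = 1
After iteration 2: m = 1, cnt = 2
After iteration 3: m = 2, cnt = 3
After iteration 4: m = 3, cnt = 4
After iteration 5: m = 4, cnt = 5
After iteration 6: m = 5, cnt = 6
After iteration 7: m = 6, cnt = 7
After iteration 8: m = 7, cnt = 8
After iteration 9: m = 8, cnt = 9
Loop ends.

Final answer: 9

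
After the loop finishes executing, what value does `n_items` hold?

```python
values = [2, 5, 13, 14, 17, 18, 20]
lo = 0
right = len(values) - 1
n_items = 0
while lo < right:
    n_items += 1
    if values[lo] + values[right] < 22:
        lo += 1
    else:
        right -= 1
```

Let's trace through this code step by step.

Initialize: values = [2, 5, 13, 14, 17, 18, 20]
Initialize: lo = 0
Initialize: right = 6
Initialize: n_items = 0
Entering loop: while lo < right:
After iteration 1: lo = 0, right = 5, n_items = 1
After iteration 2: lo = 1, right = 5, n_items = 2
After iteration 3: lo = 1, right = 4, n_items = 3
After iteration 4: lo = 1, right = 3, n_items = 4
After iteration 5: lo = 2, right = 3, n_items = 5
After iteration 6: lo = 2, right = 2, n_items = 6
Loop ends.

Final answer: 6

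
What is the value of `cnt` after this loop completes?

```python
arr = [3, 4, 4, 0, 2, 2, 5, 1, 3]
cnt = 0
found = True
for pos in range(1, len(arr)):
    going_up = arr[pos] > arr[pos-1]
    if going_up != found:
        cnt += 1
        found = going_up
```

Let's trace through this code step by step.

Initialize: arr = [3, 4, 4, 0, 2, 2, 5, 1, 3]
Initialize: cnt = 0
Initialize: found = True
Entering loop: for pos in range(1, len(arr)):
After iteration 1: pos = 1, cnt = 0, found = True, going_up = True
After iteration 2: pos = 2, cnt = 1, found = False, going_up = False
After iteration 3: pos = 3, cnt = 1, found = False, going_up = False
After iteration 4: pos = 4, cnt = 2, found = True, going_up = True
After iteration 5: pos = 5, cnt = 3, found = False, going_up = False
After iteration 6: pos = 6, cnt = 4, found = True, going_up = True
After iteration 7: pos = 7, cnt = 5, found = False, going_up = False
After iteration 8: pos = 8, cnt = 6, found = True, going_up = True
Loop ends.

Final answer: 6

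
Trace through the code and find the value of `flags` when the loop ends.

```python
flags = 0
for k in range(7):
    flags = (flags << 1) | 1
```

Let's trace through this code step by step.

Initialize: flags = 0
Entering loop: for k in range(7):
After iteration 1: k = 0, flags = 1
After iteration 2: k = 1, flags = 3
After iteration 3: k = 2, flags = 7
After iteration 4: k = 3, flags = 15
After iteration 5: k = 4, flags = 31
After iteration 6: k = 5, flags = 63
After iteration 7: k = 6, flags = 127
Loop ends.

Final answer: 127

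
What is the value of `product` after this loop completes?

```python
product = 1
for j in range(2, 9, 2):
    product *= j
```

Let's trace through this code step by step.

Initialize: product = 1
Entering loop: for j in range(2, 9, 2):
After iteration 1: j = 2, product = 2
After iteration 2: j = 4, product = 8
After iteration 3: j = 6, product = 48
After iteration 4: j = 8, product = 384
Loop ends.

Final answer: 384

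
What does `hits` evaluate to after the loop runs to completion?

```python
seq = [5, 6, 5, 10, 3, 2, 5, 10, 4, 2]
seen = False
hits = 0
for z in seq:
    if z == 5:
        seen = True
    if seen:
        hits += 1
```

Let's trace through this code step by step.

Initialize: seq = [5, 6, 5, 10, 3, 2, 5, 10, 4, 2]
Initialize: seen = False
Initialize: hits = 0
Entering loop: for z in seq:
After iteration 1: z = 5, seen = True, hits = 1
After iteration 2: z = 6, seen = True, hits = 2
After iteration 3: z = 5, seen = True, hits = 3
After iteration 4: z = 10, seen = True, hits = 4
After iteration 5: z = 3, seen = True, hits = 5
After iteration 6: z = 2, seen = True, hits = 6
After iteration 7: z = 5, seen = True, hits = 7
After iteration 8: z = 10, seen = True, hits = 8
After iteration 9: z = 4, seen = True, hits = 9
After iteration 10: z = 2, seen = True, hits = 10
Loop ends.

Final answer: 10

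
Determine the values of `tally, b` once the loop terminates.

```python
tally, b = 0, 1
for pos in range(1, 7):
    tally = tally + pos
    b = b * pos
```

Let's trace through this code step by step.

Initialize: tally = 0
Initialize: b = 1
Entering loop: for pos in range(1, 7):
After iteration 1: pos = 1, tally = 1, b = 1
After iteration 2: pos = 2, tally = 3, b = 2
After iteration 3: pos = 3, tally = 6, b = 6
After iteration 4: pos = 4, tally = 10, b = 24
After iteration 5: pos = 5, tally = 15, b = 120
After iteration 6: pos = 6, tally = 21, b = 720
Loop ends.

Final answer: 21, 720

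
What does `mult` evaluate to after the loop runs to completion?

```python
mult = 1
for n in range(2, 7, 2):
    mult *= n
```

Let's trace through this code step by step.

Initialize: mult = 1
Entering loop: for n in range(2, 7, 2):
After iteration 1: n = 2, mult = 2
After iteration 2: n = 4, mult = 8
After iteration 3: n = 6, mult = 48
Loop ends.

Final answer: 48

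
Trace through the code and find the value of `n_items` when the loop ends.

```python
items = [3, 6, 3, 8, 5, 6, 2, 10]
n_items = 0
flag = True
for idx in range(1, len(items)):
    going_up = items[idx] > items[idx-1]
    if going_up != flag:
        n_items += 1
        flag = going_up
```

Let's trace through this code step by step.

Initialize: items = [3, 6, 3, 8, 5, 6, 2, 10]
Initialize: n_items = 0
Initialize: flag = True
Entering loop: for idx in range(1, len(items)):
After iteration 1: idx = 1, n_items = 0, flag = True, going_up = True
After iteration 2: idx = 2, n_items = 1, flag = False, going_up = False
After iteration 3: idx = 3, n_items = 2, flag = True, going_up = True
After iteration 4: idx = 4, n_items = 3, flag = False, going_up = False
After iteration 5: idx = 5, n_items = 4, flag = True, going_up = True
After iteration 6: idx = 6, n_items = 5, flag = False, going_up = False
After iteration 7: idx = 7, n_items = 6, flag = True, going_up = True
Loop ends.

Final answer: 6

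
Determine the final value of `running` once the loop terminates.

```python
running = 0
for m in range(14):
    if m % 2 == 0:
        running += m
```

Let's trace through this code step by step.

Initialize: running = 0
Entering loop: for m in range(14):
After iteration 1: m = 0, running = 0
After iteration 2: m = 1, running = 0
After iteration 3: m = 2, running = 2
After iteration 4: m = 3, running = 2
After iteration 5: m = 4, running = 6
After iteration 6: m = 5, running = 6
After iteration 7: m = 6, running = 12
After iteration 8: m = 7, running = 12
After iteration 9: m = 8, running = 20
After iteration 10: m = 9, running = 20
After iteration 11: m = 10, running = 30
After iteration 12: m = 11, running = 30
After iteration 13: m = 12, running = 42
After iteration 14: m = 13, running = 42
Loop ends.

Final answer: 42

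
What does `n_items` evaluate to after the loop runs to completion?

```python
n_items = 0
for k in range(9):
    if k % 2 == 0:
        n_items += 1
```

Let's trace through this code step by step.

Initialize: n_items = 0
Entering loop: for k in range(9):
After iteration 1: k = 0, n_items = 1
After iteration 2: k = 1, n_items = 1
After iteration 3: k = 2, n_items = 2
After iteration 4: k = 3, n_items = 2
After iteration 5: k = 4, n_items = 3
After iteration 6: k = 5, n_items = 3
After iteration 7: k = 6, n_items = 4
After iteration 8: k = 7, n_items = 4
After iteration 9: k = 8, n_items = 5
Loop ends.

Final answer: 5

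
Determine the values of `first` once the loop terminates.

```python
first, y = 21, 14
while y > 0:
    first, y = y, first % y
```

Let's trace through this code step by step.

Initialize: first = 21
Initialize: y = 14
Entering loop: while y > 0:
After iteration 1: first = 14, y = 7
After iteration 2: first = 7, y = 0
Loop ends.

Final answer: 7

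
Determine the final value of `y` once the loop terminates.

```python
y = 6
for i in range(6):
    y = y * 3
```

Let's trace through this code step by step.

Initialize: y = 6
Entering loop: for i in range(6):
After iteration 1: i = 0, y = 18
After iteration 2: i = 1, y = 54
After iteration 3: i = 2, y = 162
After iteration 4: i = 3, y = 486
After iteration 5: i = 4, y = 1458
After iteration 6: i = 5, y = 4374
Loop ends.

Final answer: 4374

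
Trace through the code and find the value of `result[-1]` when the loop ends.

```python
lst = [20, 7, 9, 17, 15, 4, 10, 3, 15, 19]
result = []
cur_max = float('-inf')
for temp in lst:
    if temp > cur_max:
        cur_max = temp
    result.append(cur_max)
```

Let's trace through this code step by step.

Initialize: lst = [20, 7, 9, 17, 15, 4, 10, 3, 15, 19]
Initialize: result = []
Initialize: cur_max = -inf
Entering loop: for temp in lst:
After iteration 1: temp = 20, result = [20], cur_max = 20
After iteration 2: temp = 7, result = [20, 20], cur_max = 20
After iteration 3: temp = 9, result = [20, 20, 20], cur_max = 20
After iteration 4: temp = 17, result = [20, 20, 20, 20], cur_max = 20
After iteration 5: temp = 15, result = [20, 20, 20, 20, 20], cur_max = 20
After iteration 6: temp = 4, result = [20, 20, 20, 20, 20, 20], cur_max = 20
After iteration 7: temp = 10, result = [20, 20, 20, 20, 20, 20, 20], cur_max = 20
After iteration 8: temp = 3, result = [20, 20, 20, 20, 20, 20, 20, 20], cur_max = 20
After iteration 9: temp = 15, result = [20, 20, 20, 20, 20, 20, 20, 20, 20], cur_max = 20
After iteration 10: temp = 19, result = [20, 20, 20, 20, 20, 20, 20, 20, 20, 20], cur_max = 20
Loop ends.
result[-1] = 20

Final answer: 20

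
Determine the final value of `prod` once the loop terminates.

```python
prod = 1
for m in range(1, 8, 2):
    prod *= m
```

Let's trace through this code step by step.

Initialize: prod = 1
Entering loop: for m in range(1, 8, 2):
After iteration 1: m = 1, prod = 1
After iteration 2: m = 3, prod = 3
After iteration 3: m = 5, prod = 15
After iteration 4: m = 7, prod = 105
Loop ends.

Final answer: 105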